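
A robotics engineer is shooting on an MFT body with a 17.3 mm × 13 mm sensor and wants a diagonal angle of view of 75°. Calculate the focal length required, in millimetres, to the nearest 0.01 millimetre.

Sensor diagonal = √(17.3² + 13²) = √468.2900 ≈ 21.6400 mm.
From α = 2·arctan(d/2f) we get f = d / (2·tan(α/2)).
With d = 21.6400 mm and α/2 = 37.5°, tan(α/2) ≈ 0.76733, so f ≈ 21.6400 / 1.53465 ≈ 14.1009 mm.

14.10 mm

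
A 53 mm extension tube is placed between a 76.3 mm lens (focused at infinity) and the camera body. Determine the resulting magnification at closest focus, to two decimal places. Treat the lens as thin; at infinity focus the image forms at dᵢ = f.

0.69×

The tube moves the image plane from f to f + e, so dᵢ = 76.3 + 53 = 129.3 mm. Focus is achieved when 1/f = 1/dₒ + 1/dᵢ, giving dₒ = 1/(1/f − 1/(f+e)).
Magnification m = dᵢ/dₒ = (f+e)·(1/f − 1/(f+e)) = e/f = 53/76.3 ≈ 0.6946.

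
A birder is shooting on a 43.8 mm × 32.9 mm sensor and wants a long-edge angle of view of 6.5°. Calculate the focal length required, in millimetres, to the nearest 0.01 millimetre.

385.67 mm

From α = 2·arctan(w/2f) we get f = w / (2·tan(α/2)).
With w = 43.8 mm and α/2 = 3.25°, tan(α/2) ≈ 0.05678, so f ≈ 43.8 / 0.11357 ≈ 385.6712 mm.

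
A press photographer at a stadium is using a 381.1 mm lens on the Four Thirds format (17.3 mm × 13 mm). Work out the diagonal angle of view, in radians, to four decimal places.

Sensor diagonal = √(17.3² + 13²) = √468.2900 ≈ 21.6400 mm.
Angle of view α = 2·arctan(d/2f) with d = 21.6400 mm and f = 381.1 mm.
d/2f = 0.02839; arctan(0.02839) ≈ 0.0284 rad, so α ≈ 0.0568 rad.

0.0568 rad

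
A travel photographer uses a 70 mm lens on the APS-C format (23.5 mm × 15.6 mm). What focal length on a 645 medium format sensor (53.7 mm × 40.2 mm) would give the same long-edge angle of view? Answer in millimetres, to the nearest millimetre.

Equal angle of view means equal width/f ratio, so f₂ = f₁ · (width₂/width₁) = 70 × 53.7/23.5.
f₂ = 70 × 2.28511 ≈ 159.957 mm.

160 mm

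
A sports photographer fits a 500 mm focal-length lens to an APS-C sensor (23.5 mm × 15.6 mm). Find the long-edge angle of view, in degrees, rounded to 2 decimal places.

2.69°

Angle of view α = 2·arctan(w/2f) with w = 23.5 mm and f = 500 mm.
w/2f = 0.02350; arctan(0.02350) ≈ 1.3462°, so α ≈ 2.6924°.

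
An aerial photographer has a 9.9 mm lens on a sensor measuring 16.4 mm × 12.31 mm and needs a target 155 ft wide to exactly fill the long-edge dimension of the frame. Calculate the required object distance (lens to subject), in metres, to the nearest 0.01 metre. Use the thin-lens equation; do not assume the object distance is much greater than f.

28.53 m

W: 155 ft × 304.8 mm/ft = 47244.00 mm.
Magnification m = w/W = dᵢ/dₒ; combined with 1/f = 1/dₒ + 1/dᵢ this gives dₒ = f·(1 + W/w).
dₒ = 9.9 mm × (1 + 47244/16.4) = 9.9 × 2881.7316 ≈ 28529.143 mm = 28.5291 m.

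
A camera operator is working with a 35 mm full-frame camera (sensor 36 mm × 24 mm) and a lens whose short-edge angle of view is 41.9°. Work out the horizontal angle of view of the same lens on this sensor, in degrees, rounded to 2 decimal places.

From the short-edge AOV: f = 24 / (2·tan(20.95°)) = 24 / 0.76573 ≈ 31.3428 mm.
Horizontal AOV = 2·arctan(36 / (2 × 31.3428)) = 2·arctan(0.57429) ≈ 59.7370°.

59.74°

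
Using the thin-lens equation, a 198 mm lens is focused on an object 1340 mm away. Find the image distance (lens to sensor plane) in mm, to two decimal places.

1/dᵢ = 1/f − 1/dₒ = 1/198 − 1/1340 = 0.0043042 mm⁻¹.
dᵢ = 1/0.0043042 ≈ 232.3292 mm.

232.33 mm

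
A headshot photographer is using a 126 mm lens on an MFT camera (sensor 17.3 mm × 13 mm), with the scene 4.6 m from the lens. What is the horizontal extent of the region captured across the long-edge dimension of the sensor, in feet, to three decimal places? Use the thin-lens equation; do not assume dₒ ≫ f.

2.015 ft

dₒ: 4.6 m = 4600 mm.
Similar triangles through the lens centre give W/dₒ = w/dᵢ; with 1/f = 1/dₒ + 1/dᵢ this gives W = w·(dₒ − f)/f.
W = 17.3 mm × (4600 − 126) / 126 = 17.3 × 35.5079 ≈ 614.287 mm = 614.287/304.8 ft = 2.01538 ft.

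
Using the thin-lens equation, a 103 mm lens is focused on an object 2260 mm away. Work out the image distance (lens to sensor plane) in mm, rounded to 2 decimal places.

1/dᵢ = 1/f − 1/dₒ = 1/103 − 1/2260 = 0.0092663 mm⁻¹.
dᵢ = 1/0.0092663 ≈ 107.9184 mm.

107.92 mm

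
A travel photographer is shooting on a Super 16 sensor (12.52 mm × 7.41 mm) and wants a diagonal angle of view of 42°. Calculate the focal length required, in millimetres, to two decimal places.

18.95 mm

Sensor diagonal = √(12.52² + 7.41²) = √211.6585 ≈ 14.5485 mm.
From α = 2·arctan(d/2f) we get f = d / (2·tan(α/2)).
With d = 14.5485 mm and α/2 = 21°, tan(α/2) ≈ 0.38386, so f ≈ 14.5485 / 0.76773 ≈ 18.9501 mm.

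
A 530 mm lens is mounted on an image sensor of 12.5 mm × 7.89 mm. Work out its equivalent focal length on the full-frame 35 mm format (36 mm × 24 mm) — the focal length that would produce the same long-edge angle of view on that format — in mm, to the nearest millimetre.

1526 mm

Equal angle of view means equal width/f ratio, so f₂ = f₁ · (width₂/width₁) = 530 × 36/12.5.
f₂ = 530 × 2.88000 ≈ 1526.400 mm.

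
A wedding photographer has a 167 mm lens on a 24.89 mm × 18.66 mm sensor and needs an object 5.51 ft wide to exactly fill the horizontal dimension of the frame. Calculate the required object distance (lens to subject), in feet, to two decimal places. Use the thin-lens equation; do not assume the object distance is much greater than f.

37.52 ft

W: 5.51 ft × 304.8 mm/ft = 1679.45 mm.
Magnification m = w/W = dᵢ/dₒ; combined with 1/f = 1/dₒ + 1/dᵢ this gives dₒ = f·(1 + W/w).
dₒ = 167 mm × (1 + 1679.45/24.89) = 167 × 68.4748 ≈ 11435.293 mm = 11435.293/304.8 ft = 37.5174 ft.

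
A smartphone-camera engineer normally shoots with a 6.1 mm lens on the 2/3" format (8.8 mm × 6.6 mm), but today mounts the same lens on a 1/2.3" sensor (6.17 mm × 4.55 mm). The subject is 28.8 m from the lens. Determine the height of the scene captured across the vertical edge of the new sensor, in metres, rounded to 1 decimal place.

21.5 m

The focal length stays 6.1 mm; the relevant sensor dimension is now h = 4.55 mm. Object distance dₒ = 28.8 m = 28800 mm.
Thin-lens field height W = h·(dₒ − f)/f = 4.55 × (28800 − 6.1)/6.1 ≈ 21477.417 mm = 21.4774 m.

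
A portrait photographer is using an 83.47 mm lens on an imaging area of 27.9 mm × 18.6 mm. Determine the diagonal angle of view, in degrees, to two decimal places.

22.71°

Sensor diagonal = √(27.9² + 18.6²) = √1124.3700 ≈ 33.5316 mm.
Angle of view α = 2·arctan(d/2f) with d = 33.5316 mm and f = 83.47 mm.
d/2f = 0.20086; arctan(0.20086) ≈ 11.3573°, so α ≈ 22.7146°.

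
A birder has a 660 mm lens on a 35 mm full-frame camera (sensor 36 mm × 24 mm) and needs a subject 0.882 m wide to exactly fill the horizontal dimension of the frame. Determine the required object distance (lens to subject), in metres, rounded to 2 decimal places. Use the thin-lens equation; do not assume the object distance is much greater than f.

W: 0.882 m = 882 mm.
Magnification m = w/W = dᵢ/dₒ; combined with 1/f = 1/dₒ + 1/dᵢ this gives dₒ = f·(1 + W/w).
dₒ = 660 mm × (1 + 882/36) = 660 × 25.5000 ≈ 16830.000 mm = 16.83 m.

16.83 m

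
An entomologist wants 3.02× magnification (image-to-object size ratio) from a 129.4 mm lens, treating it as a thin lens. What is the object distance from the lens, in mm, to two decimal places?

With m = dᵢ/dₒ and 1/f = 1/dₒ + 1/dᵢ, substituting dᵢ = m·dₒ gives 1/f = (1 + 1/m)/dₒ, hence dₒ = f·(1 + 1/m).
dₒ = 129.4 × (1 + 1/3.02) = 129.4 × 1.33113 ≈ 172.248 mm.

172.25 mm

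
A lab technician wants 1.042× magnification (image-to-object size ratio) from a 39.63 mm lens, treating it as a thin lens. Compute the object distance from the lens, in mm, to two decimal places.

77.66 mm

With m = dᵢ/dₒ and 1/f = 1/dₒ + 1/dᵢ, substituting dᵢ = m·dₒ gives 1/f = (1 + 1/m)/dₒ, hence dₒ = f·(1 + 1/m).
dₒ = 39.63 × (1 + 1/1.042) = 39.63 × 1.95969 ≈ 77.663 mm.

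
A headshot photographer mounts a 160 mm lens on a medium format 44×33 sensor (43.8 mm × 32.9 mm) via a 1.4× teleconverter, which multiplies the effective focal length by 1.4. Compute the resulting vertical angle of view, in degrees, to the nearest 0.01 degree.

Effective focal length f = 160 × 1.4 = 224 mm.
α = 2·arctan(32.9 / (2 × 224)) = 2·arctan(0.07344) ≈ 8.4002°.

8.40°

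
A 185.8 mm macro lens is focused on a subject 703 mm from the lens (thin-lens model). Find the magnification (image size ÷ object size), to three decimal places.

0.359×

Thin lens: 1/f = 1/dₒ + 1/dᵢ → 1/dᵢ = 1/185.8 − 1/703 = 0.0039597 mm⁻¹, so dᵢ ≈ 252.5472 mm.
Magnification m = dᵢ/dₒ = 252.5472/703 ≈ 0.35924.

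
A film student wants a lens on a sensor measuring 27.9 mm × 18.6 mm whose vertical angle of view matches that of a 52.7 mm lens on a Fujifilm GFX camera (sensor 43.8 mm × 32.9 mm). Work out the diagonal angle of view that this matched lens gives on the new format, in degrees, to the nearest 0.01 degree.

58.74°

Equal vertical AOV ⇒ f₂ = f₁ · 18.6/32.9 = 52.7 × 0.56535 ≈ 29.7939 mm.
Sensor diagonal = √(27.9² + 18.6²) = √1124.3700 ≈ 33.5316 mm.
Diagonal AOV on the new format = 2·arctan(33.5316 / (2 × 29.7939)) = 2·arctan(0.56273) ≈ 58.7352°.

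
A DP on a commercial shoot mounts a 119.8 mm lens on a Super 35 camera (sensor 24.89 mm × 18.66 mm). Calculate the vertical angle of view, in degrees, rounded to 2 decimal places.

8.91°

Angle of view α = 2·arctan(h/2f) with h = 18.66 mm and f = 119.8 mm.
h/2f = 0.07788; arctan(0.07788) ≈ 4.4532°, so α ≈ 8.9064°.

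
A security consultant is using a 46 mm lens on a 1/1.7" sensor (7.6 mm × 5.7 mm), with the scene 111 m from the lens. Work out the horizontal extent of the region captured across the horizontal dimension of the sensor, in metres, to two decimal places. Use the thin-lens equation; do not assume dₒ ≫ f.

dₒ: 111 m = 111000 mm.
Similar triangles through the lens centre give W/dₒ = w/dᵢ; with 1/f = 1/dₒ + 1/dᵢ this gives W = w·(dₒ − f)/f.
W = 7.6 mm × (111000 − 46) / 46 = 7.6 × 2412.0435 ≈ 18331.530 mm = 18.3315 m.

18.33 m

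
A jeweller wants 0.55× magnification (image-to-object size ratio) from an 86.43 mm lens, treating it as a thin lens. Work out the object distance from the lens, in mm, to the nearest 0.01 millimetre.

243.58 mm

With m = dᵢ/dₒ and 1/f = 1/dₒ + 1/dᵢ, substituting dᵢ = m·dₒ gives 1/f = (1 + 1/m)/dₒ, hence dₒ = f·(1 + 1/m).
dₒ = 86.43 × (1 + 1/0.55) = 86.43 × 2.81818 ≈ 243.575 mm.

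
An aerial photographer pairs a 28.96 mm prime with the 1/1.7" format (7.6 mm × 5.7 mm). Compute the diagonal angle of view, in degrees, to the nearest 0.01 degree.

18.63°

Sensor diagonal = √(7.6² + 5.7²) = √90.2500 ≈ 9.5000 mm.
Angle of view α = 2·arctan(d/2f) with d = 9.5000 mm and f = 28.96 mm.
d/2f = 0.16402; arctan(0.16402) ≈ 9.3147°, so α ≈ 18.6294°.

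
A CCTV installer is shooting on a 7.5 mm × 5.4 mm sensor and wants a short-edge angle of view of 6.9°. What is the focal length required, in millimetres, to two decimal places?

From α = 2·arctan(h/2f) we get f = h / (2·tan(α/2)).
With h = 5.4 mm and α/2 = 3.45°, tan(α/2) ≈ 0.06029, so f ≈ 5.4 / 0.12057 ≈ 44.7860 mm.

44.79 mm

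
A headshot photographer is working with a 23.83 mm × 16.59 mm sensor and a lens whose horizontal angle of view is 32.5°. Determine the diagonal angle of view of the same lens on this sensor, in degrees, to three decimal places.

39.105°

From the horizontal AOV: f = 23.83 / (2·tan(16.25°)) = 23.83 / 0.58295 ≈ 40.8785 mm.
Sensor diagonal = √(23.83² + 16.59²) = √843.0970 ≈ 29.0361 mm.
Diagonal AOV = 2·arctan(29.0361 / (2 × 40.8785)) = 2·arctan(0.35515) ≈ 39.1051°.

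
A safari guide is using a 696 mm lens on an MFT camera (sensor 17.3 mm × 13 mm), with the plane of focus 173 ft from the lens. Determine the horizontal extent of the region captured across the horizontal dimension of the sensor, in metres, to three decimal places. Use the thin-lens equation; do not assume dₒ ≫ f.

1.293 m

dₒ: 173 ft × 304.8 mm/ft = 52730.40 mm.
Similar triangles through the lens centre give W/dₒ = w/dᵢ; with 1/f = 1/dₒ + 1/dᵢ this gives W = w·(dₒ − f)/f.
W = 17.3 mm × (52730.4 − 696) / 696 = 17.3 × 74.7621 ≈ 1293.384 mm = 1.29338 m.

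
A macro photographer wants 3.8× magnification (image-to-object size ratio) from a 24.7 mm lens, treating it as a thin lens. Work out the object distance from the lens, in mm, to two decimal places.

31.20 mm

With m = dᵢ/dₒ and 1/f = 1/dₒ + 1/dᵢ, substituting dᵢ = m·dₒ gives 1/f = (1 + 1/m)/dₒ, hence dₒ = f·(1 + 1/m).
dₒ = 24.7 × (1 + 1/3.8) = 24.7 × 1.26316 ≈ 31.200 mm.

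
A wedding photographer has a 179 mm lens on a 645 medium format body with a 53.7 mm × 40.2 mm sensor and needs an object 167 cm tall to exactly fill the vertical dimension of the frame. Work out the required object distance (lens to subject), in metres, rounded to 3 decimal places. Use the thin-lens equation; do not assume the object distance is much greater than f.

W: 167 cm = 1670 mm.
Magnification m = h/W = dᵢ/dₒ; combined with 1/f = 1/dₒ + 1/dᵢ this gives dₒ = f·(1 + W/h).
dₒ = 179 mm × (1 + 1670/40.2) = 179 × 42.5423 ≈ 7615.070 mm = 7.61507 m.

7.615 m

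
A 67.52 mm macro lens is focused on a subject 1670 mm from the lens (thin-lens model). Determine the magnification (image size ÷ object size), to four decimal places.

Thin lens: 1/f = 1/dₒ + 1/dᵢ → 1/dᵢ = 1/67.52 − 1/1670 = 0.0142116 mm⁻¹, so dᵢ ≈ 70.3649 mm.
Magnification m = dᵢ/dₒ = 70.3649/1670 ≈ 0.04213.

0.0421×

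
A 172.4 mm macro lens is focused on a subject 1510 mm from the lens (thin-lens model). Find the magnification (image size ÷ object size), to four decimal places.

0.1289×

Thin lens: 1/f = 1/dₒ + 1/dᵢ → 1/dᵢ = 1/172.4 − 1/1510 = 0.0051382 mm⁻¹, so dᵢ ≈ 194.6202 mm.
Magnification m = dᵢ/dₒ = 194.6202/1510 ≈ 0.12889.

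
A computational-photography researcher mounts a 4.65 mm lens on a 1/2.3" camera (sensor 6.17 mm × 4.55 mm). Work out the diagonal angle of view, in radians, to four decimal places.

Sensor diagonal = √(6.17² + 4.55²) = √58.7714 ≈ 7.6663 mm.
Angle of view α = 2·arctan(d/2f) with d = 7.6663 mm and f = 4.65 mm.
d/2f = 0.82433; arctan(0.82433) ≈ 0.6894 rad, so α ≈ 1.3788 rad.

1.3788 rad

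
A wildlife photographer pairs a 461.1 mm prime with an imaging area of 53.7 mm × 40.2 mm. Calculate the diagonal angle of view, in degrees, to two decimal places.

8.32°

Sensor diagonal = √(53.7² + 40.2²) = √4499.7300 ≈ 67.0800 mm.
Angle of view α = 2·arctan(d/2f) with d = 67.0800 mm and f = 461.1 mm.
d/2f = 0.07274; arctan(0.07274) ≈ 4.1603°, so α ≈ 8.3206°.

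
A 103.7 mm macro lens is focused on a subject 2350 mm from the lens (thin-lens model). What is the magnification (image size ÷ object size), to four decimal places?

0.0462×

Thin lens: 1/f = 1/dₒ + 1/dᵢ → 1/dᵢ = 1/103.7 − 1/2350 = 0.0092177 mm⁻¹, so dᵢ ≈ 108.4873 mm.
Magnification m = dᵢ/dₒ = 108.4873/2350 ≈ 0.04616.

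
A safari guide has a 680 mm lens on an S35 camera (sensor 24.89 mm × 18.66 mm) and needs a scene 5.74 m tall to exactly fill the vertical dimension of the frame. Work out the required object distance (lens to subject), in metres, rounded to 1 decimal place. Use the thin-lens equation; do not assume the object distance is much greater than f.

W: 5.74 m = 5740 mm.
Magnification m = h/W = dᵢ/dₒ; combined with 1/f = 1/dₒ + 1/dᵢ this gives dₒ = f·(1 + W/h).
dₒ = 680 mm × (1 + 5740/18.66) = 680 × 308.6099 ≈ 209854.705 mm = 209.855 m.

209.9 m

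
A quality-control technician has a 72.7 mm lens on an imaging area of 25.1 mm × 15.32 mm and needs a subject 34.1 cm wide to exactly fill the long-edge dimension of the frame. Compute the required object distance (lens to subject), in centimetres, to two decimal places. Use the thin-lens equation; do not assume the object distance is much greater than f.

106.04 cm

W: 34.1 cm = 341 mm.
Magnification m = w/W = dᵢ/dₒ; combined with 1/f = 1/dₒ + 1/dᵢ this gives dₒ = f·(1 + W/w).
dₒ = 72.7 mm × (1 + 341/25.1) = 72.7 × 14.5857 ≈ 1060.377 mm = 106.038 cm.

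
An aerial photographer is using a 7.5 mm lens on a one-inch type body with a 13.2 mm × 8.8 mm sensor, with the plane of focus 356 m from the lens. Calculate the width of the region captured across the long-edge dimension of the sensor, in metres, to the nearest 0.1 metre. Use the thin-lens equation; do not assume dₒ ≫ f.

626.5 m

dₒ: 356 m = 356000 mm.
Similar triangles through the lens centre give W/dₒ = w/dᵢ; with 1/f = 1/dₒ + 1/dᵢ this gives W = w·(dₒ − f)/f.
W = 13.2 mm × (356000 − 7.5) / 7.5 = 13.2 × 47465.6667 ≈ 626546.800 mm = 626.547 m.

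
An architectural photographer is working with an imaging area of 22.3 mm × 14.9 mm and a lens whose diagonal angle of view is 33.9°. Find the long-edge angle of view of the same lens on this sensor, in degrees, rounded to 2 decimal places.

28.44°

Sensor diagonal = √(22.3² + 14.9²) = √719.3000 ≈ 26.8198 mm.
From the diagonal AOV: f = 26.8198 / (2·tan(16.95°)) = 26.8198 / 0.60955 ≈ 43.9990 mm.
Long-edge AOV = 2·arctan(22.3 / (2 × 43.9990)) = 2·arctan(0.25341) ≈ 28.4405°.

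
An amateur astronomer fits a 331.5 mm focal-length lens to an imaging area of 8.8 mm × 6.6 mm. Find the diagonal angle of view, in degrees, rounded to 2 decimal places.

1.90°

Sensor diagonal = √(8.8² + 6.6²) = √121.0000 ≈ 11.0000 mm.
Angle of view α = 2·arctan(d/2f) with d = 11.0000 mm and f = 331.5 mm.
d/2f = 0.01659; arctan(0.01659) ≈ 0.9505°, so α ≈ 1.9010°.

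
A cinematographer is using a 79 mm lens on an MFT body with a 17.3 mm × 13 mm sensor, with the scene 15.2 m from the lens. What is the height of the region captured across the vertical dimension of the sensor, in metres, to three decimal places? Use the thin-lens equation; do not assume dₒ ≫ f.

dₒ: 15.2 m = 15200 mm.
Similar triangles through the lens centre give W/dₒ = h/dᵢ; with 1/f = 1/dₒ + 1/dᵢ this gives W = h·(dₒ − f)/f.
W = 13 mm × (15200 − 79) / 79 = 13 × 191.4051 ≈ 2488.266 mm = 2.48827 m.

2.488 m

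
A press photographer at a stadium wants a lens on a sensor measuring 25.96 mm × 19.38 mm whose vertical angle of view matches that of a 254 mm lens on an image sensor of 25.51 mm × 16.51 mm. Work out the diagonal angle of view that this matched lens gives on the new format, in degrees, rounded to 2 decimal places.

6.22°

Equal vertical AOV ⇒ f₂ = f₁ · 19.38/16.51 = 254 × 1.17383 ≈ 298.1538 mm.
Sensor diagonal = √(25.96² + 19.38²) = √1049.5060 ≈ 32.3961 mm.
Diagonal AOV on the new format = 2·arctan(32.3961 / (2 × 298.1538)) = 2·arctan(0.05433) ≈ 6.2194°.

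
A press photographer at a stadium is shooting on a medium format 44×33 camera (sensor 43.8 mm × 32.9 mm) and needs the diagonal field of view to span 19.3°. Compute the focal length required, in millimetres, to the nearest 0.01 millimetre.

161.08 mm

Sensor diagonal = √(43.8² + 32.9²) = √3000.8500 ≈ 54.7800 mm.
From α = 2·arctan(d/2f) we get f = d / (2·tan(α/2)).
With d = 54.7800 mm and α/2 = 9.65°, tan(α/2) ≈ 0.17004, so f ≈ 54.7800 / 0.34007 ≈ 161.0844 mm.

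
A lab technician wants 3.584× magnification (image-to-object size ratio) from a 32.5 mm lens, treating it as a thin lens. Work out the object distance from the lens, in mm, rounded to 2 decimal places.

41.57 mm

With m = dᵢ/dₒ and 1/f = 1/dₒ + 1/dᵢ, substituting dᵢ = m·dₒ gives 1/f = (1 + 1/m)/dₒ, hence dₒ = f·(1 + 1/m).
dₒ = 32.5 × (1 + 1/3.584) = 32.5 × 1.27902 ≈ 41.568 mm.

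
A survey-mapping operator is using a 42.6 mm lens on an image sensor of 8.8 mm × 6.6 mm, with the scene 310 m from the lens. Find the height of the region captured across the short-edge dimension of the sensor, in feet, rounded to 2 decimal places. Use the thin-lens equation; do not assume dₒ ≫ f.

dₒ: 310 m = 310000 mm.
Similar triangles through the lens centre give W/dₒ = h/dᵢ; with 1/f = 1/dₒ + 1/dᵢ this gives W = h·(dₒ − f)/f.
W = 6.6 mm × (310000 − 42.6) / 42.6 = 6.6 × 7275.9953 ≈ 48021.569 mm = 48021.569/304.8 ft = 157.551 ft.

157.55 ft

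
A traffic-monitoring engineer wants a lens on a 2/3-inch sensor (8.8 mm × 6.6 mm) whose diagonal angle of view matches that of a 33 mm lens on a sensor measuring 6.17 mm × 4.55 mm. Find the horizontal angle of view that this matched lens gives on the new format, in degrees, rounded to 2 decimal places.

Sensor diagonal = √(6.17² + 4.55²) = √58.7714 ≈ 7.6663 mm.
Sensor diagonal = √(8.8² + 6.6²) = √121.0000 ≈ 11.0000 mm.
Equal diagonal AOV ⇒ f₂ = f₁ · 11.0000/7.6663 = 33 × 1.43486 ≈ 47.3504 mm.
Horizontal AOV on the new format = 2·arctan(8.8 / (2 × 47.3504)) = 2·arctan(0.09292) ≈ 10.6178°.

10.62°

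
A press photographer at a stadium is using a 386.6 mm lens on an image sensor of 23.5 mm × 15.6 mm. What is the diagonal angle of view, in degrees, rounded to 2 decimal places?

4.18°

Sensor diagonal = √(23.5² + 15.6²) = √795.6100 ≈ 28.2066 mm.
Angle of view α = 2·arctan(d/2f) with d = 28.2066 mm and f = 386.6 mm.
d/2f = 0.03648; arctan(0.03648) ≈ 2.0892°, so α ≈ 4.1785°.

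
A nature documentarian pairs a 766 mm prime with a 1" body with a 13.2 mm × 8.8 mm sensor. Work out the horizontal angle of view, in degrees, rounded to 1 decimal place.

1.0°

Angle of view α = 2·arctan(w/2f) with w = 13.2 mm and f = 766 mm.
w/2f = 0.00862; arctan(0.00862) ≈ 0.4937°, so α ≈ 0.9873°.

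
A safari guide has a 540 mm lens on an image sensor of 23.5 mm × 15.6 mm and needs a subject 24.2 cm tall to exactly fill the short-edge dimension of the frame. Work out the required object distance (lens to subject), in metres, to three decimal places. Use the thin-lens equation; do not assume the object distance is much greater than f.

8.917 m

W: 24.2 cm = 242 mm.
Magnification m = h/W = dᵢ/dₒ; combined with 1/f = 1/dₒ + 1/dᵢ this gives dₒ = f·(1 + W/h).
dₒ = 540 mm × (1 + 242/15.6) = 540 × 16.5128 ≈ 8916.923 mm = 8.91692 m.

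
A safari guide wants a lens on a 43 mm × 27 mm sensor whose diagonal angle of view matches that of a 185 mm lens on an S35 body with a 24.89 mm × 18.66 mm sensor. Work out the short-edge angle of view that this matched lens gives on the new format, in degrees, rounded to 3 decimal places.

Sensor diagonal = √(24.89² + 18.66²) = √967.7077 ≈ 31.1080 mm.
Sensor diagonal = √(43² + 27²) = √2578.0000 ≈ 50.7740 mm.
Equal diagonal AOV ⇒ f₂ = f₁ · 50.7740/31.1080 = 185 × 1.63218 ≈ 301.9542 mm.
Short-edge AOV on the new format = 2·arctan(27 / (2 × 301.9542)) = 2·arctan(0.04471) ≈ 5.1198°.

5.120°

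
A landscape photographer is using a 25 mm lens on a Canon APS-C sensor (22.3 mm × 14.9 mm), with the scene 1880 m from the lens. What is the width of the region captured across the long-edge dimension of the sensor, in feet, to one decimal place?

5501.8 ft

dₒ: 1880 m = 1.88e+06 mm.
Similar triangles through the lens centre give W/dₒ = w/dᵢ; with 1/f = 1/dₒ + 1/dᵢ this gives W = w·(dₒ − f)/f.
W = 22.3 mm × (1.88e+06 − 25) / 25 = 22.3 × 75199.0000 ≈ 1676937.700 mm = 1676937.700/304.8 ft = 5501.76 ft.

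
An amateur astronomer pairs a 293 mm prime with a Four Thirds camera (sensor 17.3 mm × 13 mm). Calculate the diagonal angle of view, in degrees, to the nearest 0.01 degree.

4.23°

Sensor diagonal = √(17.3² + 13²) = √468.2900 ≈ 21.6400 mm.
Angle of view α = 2·arctan(d/2f) with d = 21.6400 mm and f = 293 mm.
d/2f = 0.03693; arctan(0.03693) ≈ 2.1149°, so α ≈ 4.2298°.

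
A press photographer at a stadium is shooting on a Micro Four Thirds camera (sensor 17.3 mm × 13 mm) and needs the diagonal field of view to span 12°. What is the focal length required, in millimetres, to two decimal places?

102.95 mm

Sensor diagonal = √(17.3² + 13²) = √468.2900 ≈ 21.6400 mm.
From α = 2·arctan(d/2f) we get f = d / (2·tan(α/2)).
With d = 21.6400 mm and α/2 = 6°, tan(α/2) ≈ 0.10510, so f ≈ 21.6400 / 0.21021 ≈ 102.9455 mm.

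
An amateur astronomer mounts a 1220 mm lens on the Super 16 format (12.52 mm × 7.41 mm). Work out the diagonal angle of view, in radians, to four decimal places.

0.0119 rad

Sensor diagonal = √(12.52² + 7.41²) = √211.6585 ≈ 14.5485 mm.
Angle of view α = 2·arctan(d/2f) with d = 14.5485 mm and f = 1220 mm.
d/2f = 0.00596; arctan(0.00596) ≈ 0.0060 rad, so α ≈ 0.0119 rad.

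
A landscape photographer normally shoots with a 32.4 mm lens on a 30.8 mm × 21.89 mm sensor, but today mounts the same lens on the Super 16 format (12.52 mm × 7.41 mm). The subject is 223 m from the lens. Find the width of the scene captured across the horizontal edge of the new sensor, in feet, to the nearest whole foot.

283 ft

The focal length stays 32.4 mm; the relevant sensor dimension is now w = 12.52 mm. Object distance dₒ = 223 m = 223000 mm.
Thin-lens field width W = w·(dₒ − f)/f = 12.52 × (223000 − 32.4)/32.4 ≈ 86159.085 mm = 86159.085/304.8 ft = 282.674 ft.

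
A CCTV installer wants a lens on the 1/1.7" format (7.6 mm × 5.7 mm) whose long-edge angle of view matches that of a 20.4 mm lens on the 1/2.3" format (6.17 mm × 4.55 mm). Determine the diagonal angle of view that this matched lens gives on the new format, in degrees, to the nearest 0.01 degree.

Equal long-edge AOV ⇒ f₂ = f₁ · 7.6/6.17 = 20.4 × 1.23177 ≈ 25.1280 mm.
Sensor diagonal = √(7.6² + 5.7²) = √90.2500 ≈ 9.5000 mm.
Diagonal AOV on the new format = 2·arctan(9.5000 / (2 × 25.1280)) = 2·arctan(0.18903) ≈ 21.4088°.

21.41°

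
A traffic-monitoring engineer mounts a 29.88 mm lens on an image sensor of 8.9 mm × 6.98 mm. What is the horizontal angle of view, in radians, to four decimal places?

Angle of view α = 2·arctan(w/2f) with w = 8.9 mm and f = 29.88 mm.
w/2f = 0.14893; arctan(0.14893) ≈ 0.1478 rad, so α ≈ 0.2957 rad.

0.2957 rad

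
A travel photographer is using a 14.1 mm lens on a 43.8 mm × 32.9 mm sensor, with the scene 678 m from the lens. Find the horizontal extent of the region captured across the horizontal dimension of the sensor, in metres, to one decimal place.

dₒ: 678 m = 678000 mm.
Similar triangles through the lens centre give W/dₒ = w/dᵢ; with 1/f = 1/dₒ + 1/dᵢ this gives W = w·(dₒ − f)/f.
W = 43.8 mm × (678000 − 14.1) / 14.1 = 43.8 × 48084.1064 ≈ 2106083.860 mm = 2106.08 m.

2106.1 m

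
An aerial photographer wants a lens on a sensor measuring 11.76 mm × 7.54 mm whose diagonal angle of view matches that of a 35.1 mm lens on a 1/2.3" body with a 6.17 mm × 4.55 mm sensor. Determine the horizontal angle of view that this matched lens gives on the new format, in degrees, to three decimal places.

10.505°

Sensor diagonal = √(6.17² + 4.55²) = √58.7714 ≈ 7.6663 mm.
Sensor diagonal = √(11.76² + 7.54²) = √195.1492 ≈ 13.9696 mm.
Equal diagonal AOV ⇒ f₂ = f₁ · 13.9696/7.6663 = 35.1 × 1.82222 ≈ 63.9599 mm.
Horizontal AOV on the new format = 2·arctan(11.76 / (2 × 63.9599)) = 2·arctan(0.09193) ≈ 10.5052°.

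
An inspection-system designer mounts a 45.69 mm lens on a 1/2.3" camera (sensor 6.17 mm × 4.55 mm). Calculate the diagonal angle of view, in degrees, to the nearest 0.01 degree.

Sensor diagonal = √(6.17² + 4.55²) = √58.7714 ≈ 7.6663 mm.
Angle of view α = 2·arctan(d/2f) with d = 7.6663 mm and f = 45.69 mm.
d/2f = 0.08389; arctan(0.08389) ≈ 4.7956°, so α ≈ 9.5911°.

9.59°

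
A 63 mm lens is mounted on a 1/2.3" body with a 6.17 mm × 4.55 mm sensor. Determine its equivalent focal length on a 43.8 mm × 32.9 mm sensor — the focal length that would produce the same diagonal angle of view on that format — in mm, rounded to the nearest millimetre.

Sensor diagonal = √(6.17² + 4.55²) = √58.7714 ≈ 7.6663 mm.
Sensor diagonal = √(43.8² + 32.9²) = √3000.8500 ≈ 54.7800 mm.
Equal angle of view means equal diagonal/f ratio, so f₂ = f₁ · (diagonal₂/diagonal₁) = 63 × 54.7800/7.6663.
f₂ = 63 × 7.14561 ≈ 450.173 mm.

450 mm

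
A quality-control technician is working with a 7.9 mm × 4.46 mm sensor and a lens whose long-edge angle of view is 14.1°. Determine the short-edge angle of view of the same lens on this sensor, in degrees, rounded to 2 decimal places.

7.99°

From the long-edge AOV: f = 7.9 / (2·tan(7.05°)) = 7.9 / 0.24734 ≈ 31.9397 mm.
Short-edge AOV = 2·arctan(4.46 / (2 × 31.9397)) = 2·arctan(0.06982) ≈ 7.9877°.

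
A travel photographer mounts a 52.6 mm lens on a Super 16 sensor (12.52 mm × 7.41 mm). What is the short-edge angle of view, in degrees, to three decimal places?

Angle of view α = 2·arctan(h/2f) with h = 7.41 mm and f = 52.6 mm.
h/2f = 0.07044; arctan(0.07044) ≈ 4.0291°, so α ≈ 8.0582°.

8.058°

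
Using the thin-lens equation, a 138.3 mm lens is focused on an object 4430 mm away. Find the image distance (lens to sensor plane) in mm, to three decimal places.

1/dᵢ = 1/f − 1/dₒ = 1/138.3 − 1/4430 = 0.0070049 mm⁻¹.
dᵢ = 1/0.0070049 ≈ 142.7567 mm.

142.757 mm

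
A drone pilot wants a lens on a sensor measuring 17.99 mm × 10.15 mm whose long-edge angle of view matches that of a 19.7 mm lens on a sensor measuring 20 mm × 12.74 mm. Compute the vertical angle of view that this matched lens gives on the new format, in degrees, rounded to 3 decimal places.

31.963°

Equal long-edge AOV ⇒ f₂ = f₁ · 17.99/20 = 19.7 × 0.89950 ≈ 17.7201 mm.
Vertical AOV on the new format = 2·arctan(10.15 / (2 × 17.7201)) = 2·arctan(0.28640) ≈ 31.9631°.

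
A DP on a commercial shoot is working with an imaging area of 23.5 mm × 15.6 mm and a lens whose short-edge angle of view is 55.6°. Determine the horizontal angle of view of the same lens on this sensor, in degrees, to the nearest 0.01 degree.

76.92°

From the short-edge AOV: f = 15.6 / (2·tan(27.8°)) = 15.6 / 1.05448 ≈ 14.7940 mm.
Horizontal AOV = 2·arctan(23.5 / (2 × 14.7940)) = 2·arctan(0.79424) ≈ 76.9160°.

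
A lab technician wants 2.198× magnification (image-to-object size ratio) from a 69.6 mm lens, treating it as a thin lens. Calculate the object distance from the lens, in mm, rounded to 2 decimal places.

101.27 mm

With m = dᵢ/dₒ and 1/f = 1/dₒ + 1/dᵢ, substituting dᵢ = m·dₒ gives 1/f = (1 + 1/m)/dₒ, hence dₒ = f·(1 + 1/m).
dₒ = 69.6 × (1 + 1/2.198) = 69.6 × 1.45496 ≈ 101.265 mm.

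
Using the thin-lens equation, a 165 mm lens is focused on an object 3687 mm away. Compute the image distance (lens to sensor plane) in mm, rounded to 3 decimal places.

1/dᵢ = 1/f − 1/dₒ = 1/165 − 1/3687 = 0.0057894 mm⁻¹.
dᵢ = 1/0.0057894 ≈ 172.7300 mm.

172.730 mm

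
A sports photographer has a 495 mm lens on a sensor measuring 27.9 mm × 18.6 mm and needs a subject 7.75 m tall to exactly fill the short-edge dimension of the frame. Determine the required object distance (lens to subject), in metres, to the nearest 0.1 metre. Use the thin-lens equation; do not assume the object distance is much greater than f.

206.7 m

W: 7.75 m = 7750 mm.
Magnification m = h/W = dᵢ/dₒ; combined with 1/f = 1/dₒ + 1/dᵢ this gives dₒ = f·(1 + W/h).
dₒ = 495 mm × (1 + 7750/18.6) = 495 × 417.6667 ≈ 206745.000 mm = 206.745 m.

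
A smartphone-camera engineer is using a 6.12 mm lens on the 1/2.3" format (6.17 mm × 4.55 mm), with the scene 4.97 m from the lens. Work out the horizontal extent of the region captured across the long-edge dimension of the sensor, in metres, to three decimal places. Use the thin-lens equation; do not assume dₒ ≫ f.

5.004 m

dₒ: 4.97 m = 4970 mm.
Similar triangles through the lens centre give W/dₒ = w/dᵢ; with 1/f = 1/dₒ + 1/dᵢ this gives W = w·(dₒ − f)/f.
W = 6.17 mm × (4970 − 6.12) / 6.12 = 6.17 × 811.0915 ≈ 5004.435 mm = 5.00443 m.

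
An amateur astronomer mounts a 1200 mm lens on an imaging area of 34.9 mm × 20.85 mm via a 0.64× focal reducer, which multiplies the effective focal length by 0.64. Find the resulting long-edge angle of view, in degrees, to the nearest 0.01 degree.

Effective focal length f = 1200 × 0.64 = 768 mm.
α = 2·arctan(34.9 / (2 × 768)) = 2·arctan(0.02272) ≈ 2.6032°.

2.60°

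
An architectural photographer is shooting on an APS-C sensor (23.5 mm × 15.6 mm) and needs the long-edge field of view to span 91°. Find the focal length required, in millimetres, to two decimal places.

From α = 2·arctan(w/2f) we get f = w / (2·tan(α/2)).
With w = 23.5 mm and α/2 = 45.5°, tan(α/2) ≈ 1.01761, so f ≈ 23.5 / 2.03521 ≈ 11.5467 mm.

11.55 mm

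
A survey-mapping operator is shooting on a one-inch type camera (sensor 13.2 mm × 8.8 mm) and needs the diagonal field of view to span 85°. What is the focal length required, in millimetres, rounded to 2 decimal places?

8.66 mm

Sensor diagonal = √(13.2² + 8.8²) = √251.6800 ≈ 15.8644 mm.
From α = 2·arctan(d/2f) we get f = d / (2·tan(α/2)).
With d = 15.8644 mm and α/2 = 42.5°, tan(α/2) ≈ 0.91633, so f ≈ 15.8644 / 1.83266 ≈ 8.6565 mm.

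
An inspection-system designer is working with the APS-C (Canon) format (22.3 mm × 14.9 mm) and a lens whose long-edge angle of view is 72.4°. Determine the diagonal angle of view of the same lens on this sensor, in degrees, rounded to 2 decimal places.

From the long-edge AOV: f = 22.3 / (2·tan(36.2°)) = 22.3 / 1.46378 ≈ 15.2345 mm.
Sensor diagonal = √(22.3² + 14.9²) = √719.3000 ≈ 26.8198 mm.
Diagonal AOV = 2·arctan(26.8198 / (2 × 15.2345)) = 2·arctan(0.88023) ≈ 82.7103°.

82.71°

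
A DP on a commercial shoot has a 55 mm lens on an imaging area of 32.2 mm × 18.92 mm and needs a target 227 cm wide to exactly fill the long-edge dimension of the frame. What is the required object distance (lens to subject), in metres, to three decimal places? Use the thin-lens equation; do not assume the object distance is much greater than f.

3.932 m

W: 227 cm = 2270 mm.
Magnification m = w/W = dᵢ/dₒ; combined with 1/f = 1/dₒ + 1/dᵢ this gives dₒ = f·(1 + W/w).
dₒ = 55 mm × (1 + 2270/32.2) = 55 × 71.4969 ≈ 3932.329 mm = 3.93233 m.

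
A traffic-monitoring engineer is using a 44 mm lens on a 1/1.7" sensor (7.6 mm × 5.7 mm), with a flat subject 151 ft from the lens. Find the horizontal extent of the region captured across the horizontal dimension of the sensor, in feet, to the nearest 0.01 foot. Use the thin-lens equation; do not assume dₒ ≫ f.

26.06 ft

dₒ: 151 ft × 304.8 mm/ft = 46024.80 mm.
Similar triangles through the lens centre give W/dₒ = w/dᵢ; with 1/f = 1/dₒ + 1/dᵢ this gives W = w·(dₒ − f)/f.
W = 7.6 mm × (46024.8 − 44) / 44 = 7.6 × 1045.0181 ≈ 7942.138 mm = 7942.138/304.8 ft = 26.0569 ft.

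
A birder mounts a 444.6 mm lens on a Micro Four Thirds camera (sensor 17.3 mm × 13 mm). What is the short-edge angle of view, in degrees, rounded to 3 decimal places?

1.675°

Angle of view α = 2·arctan(h/2f) with h = 13 mm and f = 444.6 mm.
h/2f = 0.01462; arctan(0.01462) ≈ 0.8376°, so α ≈ 1.6752°.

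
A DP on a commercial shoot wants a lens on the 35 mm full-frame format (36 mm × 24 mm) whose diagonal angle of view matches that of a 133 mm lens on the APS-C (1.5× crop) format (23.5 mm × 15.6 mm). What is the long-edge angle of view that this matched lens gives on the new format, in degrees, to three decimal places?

Sensor diagonal = √(23.5² + 15.6²) = √795.6100 ≈ 28.2066 mm.
Sensor diagonal = √(36² + 24²) = √1872.0000 ≈ 43.2666 mm.
Equal diagonal AOV ⇒ f₂ = f₁ · 43.2666/28.2066 = 133 × 1.53392 ≈ 204.0114 mm.
Long-edge AOV on the new format = 2·arctan(36 / (2 × 204.0114)) = 2·arctan(0.08823) ≈ 10.0843°.

10.084°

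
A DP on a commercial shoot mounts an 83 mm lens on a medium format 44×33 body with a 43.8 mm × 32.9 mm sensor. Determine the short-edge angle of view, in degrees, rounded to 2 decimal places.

22.42°

Angle of view α = 2·arctan(h/2f) with h = 32.9 mm and f = 83 mm.
h/2f = 0.19819; arctan(0.19819) ≈ 11.2103°, so α ≈ 22.4207°.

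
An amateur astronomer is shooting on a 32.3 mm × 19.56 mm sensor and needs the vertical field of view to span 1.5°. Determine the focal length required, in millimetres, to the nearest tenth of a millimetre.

From α = 2·arctan(h/2f) we get f = h / (2·tan(α/2)).
With h = 19.56 mm and α/2 = 0.75°, tan(α/2) ≈ 0.01309, so f ≈ 19.56 / 0.02618 ≈ 747.0943 mm.

747.1 mm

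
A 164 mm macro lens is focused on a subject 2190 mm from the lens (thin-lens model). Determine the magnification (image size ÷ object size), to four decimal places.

0.0809×

Thin lens: 1/f = 1/dₒ + 1/dᵢ → 1/dᵢ = 1/164 − 1/2190 = 0.0056409 mm⁻¹, so dᵢ ≈ 177.2754 mm.
Magnification m = dᵢ/dₒ = 177.2754/2190 ≈ 0.08095.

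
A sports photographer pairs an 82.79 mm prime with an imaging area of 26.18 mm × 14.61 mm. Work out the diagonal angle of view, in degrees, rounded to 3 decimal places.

Sensor diagonal = √(26.18² + 14.61²) = √898.8445 ≈ 29.9807 mm.
Angle of view α = 2·arctan(d/2f) with d = 29.9807 mm and f = 82.79 mm.
d/2f = 0.18106; arctan(0.18106) ≈ 10.2631°, so α ≈ 20.5261°.

20.526°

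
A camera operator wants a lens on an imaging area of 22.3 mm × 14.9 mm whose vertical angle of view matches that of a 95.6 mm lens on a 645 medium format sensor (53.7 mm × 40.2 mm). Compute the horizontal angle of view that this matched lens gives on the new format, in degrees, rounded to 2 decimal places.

Equal vertical AOV ⇒ f₂ = f₁ · 14.9/40.2 = 95.6 × 0.37065 ≈ 35.4338 mm.
Horizontal AOV on the new format = 2·arctan(22.3 / (2 × 35.4338)) = 2·arctan(0.31467) ≈ 34.9346°.

34.93°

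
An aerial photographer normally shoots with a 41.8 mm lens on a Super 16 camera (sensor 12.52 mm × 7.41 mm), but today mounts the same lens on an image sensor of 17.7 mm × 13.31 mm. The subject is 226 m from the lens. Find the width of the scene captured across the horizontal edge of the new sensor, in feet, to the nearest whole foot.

The focal length stays 41.8 mm; the relevant sensor dimension is now w = 17.7 mm. Object distance dₒ = 226 m = 226000 mm.
Thin-lens field width W = w·(dₒ − f)/f = 17.7 × (226000 − 41.8)/41.8 ≈ 95680.865 mm = 95680.865/304.8 ft = 313.914 ft.

314 ft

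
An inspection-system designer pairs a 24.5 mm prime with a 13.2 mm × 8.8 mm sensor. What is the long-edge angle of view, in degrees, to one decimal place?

30.2°

Angle of view α = 2·arctan(w/2f) with w = 13.2 mm and f = 24.5 mm.
w/2f = 0.26939; arctan(0.26939) ≈ 15.0769°, so α ≈ 30.1537°.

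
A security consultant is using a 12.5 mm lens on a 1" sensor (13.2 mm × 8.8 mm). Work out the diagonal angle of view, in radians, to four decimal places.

Sensor diagonal = √(13.2² + 8.8²) = √251.6800 ≈ 15.8644 mm.
Angle of view α = 2·arctan(d/2f) with d = 15.8644 mm and f = 12.5 mm.
d/2f = 0.63458; arctan(0.63458) ≈ 0.5655 rad, so α ≈ 1.1309 rad.

1.1309 rad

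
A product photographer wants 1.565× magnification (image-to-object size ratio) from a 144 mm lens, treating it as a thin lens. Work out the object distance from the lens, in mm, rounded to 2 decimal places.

With m = dᵢ/dₒ and 1/f = 1/dₒ + 1/dᵢ, substituting dᵢ = m·dₒ gives 1/f = (1 + 1/m)/dₒ, hence dₒ = f·(1 + 1/m).
dₒ = 144 × (1 + 1/1.565) = 144 × 1.63898 ≈ 236.013 mm.

236.01 mm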